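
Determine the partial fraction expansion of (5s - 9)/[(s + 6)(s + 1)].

At s=-6: P = (5·(-6) - 9)/(-6 + 1) = 39/5. At s=-1: Q = (5·(-1) - 9)/(-1 + 6) = -14/5
Result: (39/5)/(s + 6) - (14/5)/(s + 1)


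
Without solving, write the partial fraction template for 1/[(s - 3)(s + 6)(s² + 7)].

Two linear + quadratic: α/(s - 3) + β/(s + 6) + (γs + δ)/(s² + 7)


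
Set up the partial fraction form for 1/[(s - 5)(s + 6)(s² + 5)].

Two linear + quadratic: A/(s - 5) + B/(s + 6) + (Cs + D)/(s² + 5)


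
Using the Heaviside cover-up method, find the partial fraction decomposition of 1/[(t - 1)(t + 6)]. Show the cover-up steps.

Cover (t - 1): set t=1, get A = 1/(1 + 6) = 1/7. Cover (t + 6): set t=-6, get B = 1/(-6 - 1) = -1/7.
Result: (1/7)/(t - 1) - (1/7)/(t + 6)


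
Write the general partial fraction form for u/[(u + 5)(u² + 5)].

Linear + irreducible quadratic: A/(u + 5) + (Bu + C)/(u² + 5)


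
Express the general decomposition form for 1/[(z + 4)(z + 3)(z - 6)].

Three distinct linear factors: α/(z + 4) + β/(z + 3) + γ/(z - 6)


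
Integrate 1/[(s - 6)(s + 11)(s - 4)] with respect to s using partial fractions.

Cover-up: α = 1/34, β = 1/255, γ = -1/30. Decomposition: (1/34)/(s - 6) + (1/255)/(s + 11) - (1/30)/(s - 4). Integrate each term: (1/34) ln|(s - 6)| + (1/255) ln|(s + 11)| - (1/30) ln|(s - 4)| + C


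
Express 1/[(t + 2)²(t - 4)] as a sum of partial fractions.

Cover-up at t=4: γ = 1/(4 + 2)² = 1/36. Cover-up at t=-2: β = 1/(-2 - 4) = -1/6. Comparing t² coeff: α = -γ = -1/36
Result: (-1/36)/(t + 2) - (1/6)/(t + 2)² + (1/36)/(t - 4)


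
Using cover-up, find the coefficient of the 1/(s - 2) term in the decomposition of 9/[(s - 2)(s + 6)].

Cover (s - 2), set s=2: 9/((s + 6) at s=2) = 9/(8) = 9/8


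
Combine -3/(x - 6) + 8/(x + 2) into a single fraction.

Common denominator (x - 6)(x + 2). Numerator: -3(x + 2) + 8(x - 6) = (-3x - 6) + (8x - 48) = 5x - 54
Result: (5x - 54)/[(x - 6)(x + 2)]


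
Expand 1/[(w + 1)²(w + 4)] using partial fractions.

Cover-up at w=-4: γ = 1/(-4 + 1)² = 1/9. Cover-up at w=-1: β = 1/(-1 + 4) = 1/3. Comparing w² coeff: α = -γ = -1/9
Result: (-1/9)/(w + 1) + (1/3)/(w + 1)² + (1/9)/(w + 4)


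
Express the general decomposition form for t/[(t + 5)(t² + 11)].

Linear + irreducible quadratic: P/(t + 5) + (Qt + R)/(t² + 11)


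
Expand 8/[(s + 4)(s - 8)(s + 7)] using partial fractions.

Using cover-up method: A = -2/9, B = 2/45, C = 8/45
Result: (-2/9)/(s + 4) + (2/45)/(s - 8) + (8/45)/(s + 7)


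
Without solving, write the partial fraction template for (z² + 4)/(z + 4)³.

Repeated linear factor (power 3): A/(z + 4) + B/(z + 4)² + C/(z + 4)³


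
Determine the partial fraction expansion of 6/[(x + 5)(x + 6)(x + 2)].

Using cover-up method: α = -2, β = 3/2, γ = 1/2
Result: -2/(x + 5) + (3/2)/(x + 6) + (1/2)/(x + 2)


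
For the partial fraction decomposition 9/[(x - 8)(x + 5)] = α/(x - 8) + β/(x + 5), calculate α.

Cover-up at x = 8: α = 9/(8 + 5) = 9/13


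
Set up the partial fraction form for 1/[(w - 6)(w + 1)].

Distinct linear factors: A/(w - 6) + B/(w + 1)


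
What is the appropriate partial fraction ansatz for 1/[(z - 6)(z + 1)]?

Distinct linear factors: P/(z - 6) + Q/(z + 1)


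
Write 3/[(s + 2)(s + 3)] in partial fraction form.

3/(s + 2)(s + 3) = A/(s + 2) + B/(s + 3). A = 3/(-2 + 3) = 3, B = 3/(-3 + 2) = -3
Result: 3/(s + 2) - 3/(s + 3)


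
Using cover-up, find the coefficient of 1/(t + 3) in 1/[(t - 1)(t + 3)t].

Cover (t + 3), set t=-3: 1/[(-3 - 1)(-3 - 0)] = 1/12


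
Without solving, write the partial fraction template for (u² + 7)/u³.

Repeated linear factor (power 3): P/u + Q/u² + R/u³


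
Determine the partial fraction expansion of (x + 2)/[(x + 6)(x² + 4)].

At x=-6: A = (1·(-6) + 2)/((-6)² + 4) = -1/10. B = -A = 1/10, C = 1 - (-6)·A = 2/5
Result: (-1/10)/(x + 6) + ((1/10)x + 2/5)/(x² + 4)


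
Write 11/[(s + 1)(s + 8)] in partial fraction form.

11/(s + 1)(s + 8) = α/(s + 1) + β/(s + 8). α = 11/(-1 + 8) = 11/7, β = 11/(-8 + 1) = -11/7
Result: (11/7)/(s + 1) - (11/7)/(s + 8)


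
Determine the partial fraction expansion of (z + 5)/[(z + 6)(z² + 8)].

At z=-6: α = (1·(-6) + 5)/((-6)² + 8) = -1/44. β = -α = 1/44, γ = 1 - (-6)·α = 19/22
Result: (-1/44)/(z + 6) + ((1/44)z + 19/22)/(z² + 8)


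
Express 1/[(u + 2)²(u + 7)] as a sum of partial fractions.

Cover-up at u=-7: C = 1/(-7 + 2)² = 1/25. Cover-up at u=-2: B = 1/(-2 + 7) = 1/5. Comparing u² coeff: A = -C = -1/25
Result: (-1/25)/(u + 2) + (1/5)/(u + 2)² + (1/25)/(u + 7)


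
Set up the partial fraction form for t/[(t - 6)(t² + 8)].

Linear + irreducible quadratic: P/(t - 6) + (Qt + R)/(t² + 8)


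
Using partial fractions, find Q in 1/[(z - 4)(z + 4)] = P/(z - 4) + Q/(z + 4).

Cover-up at z = -4: Q = 1/(-4 - 4) = -1/8


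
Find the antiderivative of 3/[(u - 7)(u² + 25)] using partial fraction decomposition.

Cover-up at u=7: A = 3/(7²+25) = 3/74. Coeff matching: B = -3/74, C = -21/74. Decomposition: (3/74)/(u - 7) - ((3/74)u + 21/74)/(u² + 25). Integrate: linear → ln, quadratic → (1/2)ln + arctan: (3/74) ln|(u - 7)| - (3/148) ln(u² + 25) - (21/370) arctan(u/5) + C


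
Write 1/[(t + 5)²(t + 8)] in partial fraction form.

Cover-up at t=-8: R = 1/(-8 + 5)² = 1/9. Cover-up at t=-5: Q = 1/(-5 + 8) = 1/3. Comparing t² coeff: P = -R = -1/9
Result: (-1/9)/(t + 5) + (1/3)/(t + 5)² + (1/9)/(t + 8)


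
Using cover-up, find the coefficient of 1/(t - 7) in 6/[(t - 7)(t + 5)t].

Cover (t - 7), set t=7: 6/[(7 + 5)(7 - 0)] = 1/14


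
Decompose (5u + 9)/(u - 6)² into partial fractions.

(5u + 9) = α(u - 6) + β. At u = 6: β = 5·6 + 9 = 39. Coeff of u: α = 5
Result: 5/(u - 6) + 39/(u - 6)²


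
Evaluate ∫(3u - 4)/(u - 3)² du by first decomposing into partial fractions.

Decompose: A = 3, B = 3·3 - 4 = 5, so (3u - 4)/(u - 3)² = 3/(u - 3) + 5/(u - 3)². Integrate: ∫ A/(u - 3) du = 3 ln|(u - 3)|; ∫ B/(u - 3)² du = -5/(u - 3). Sum: 3 ln|(u - 3)| - 5/(u - 3) + C


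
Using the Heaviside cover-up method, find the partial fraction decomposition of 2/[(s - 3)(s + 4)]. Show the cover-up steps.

Cover (s - 3): set s=3, get α = 2/(3 + 4) = 2/7. Cover (s + 4): set s=-4, get β = 2/(-4 - 3) = -2/7.
Result: (2/7)/(s - 3) - (2/7)/(s + 4)


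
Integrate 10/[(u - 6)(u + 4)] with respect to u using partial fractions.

Decompose: 10/[(u - 6)(u + 4)] = 1/(u - 6) - 1/(u + 4). Integrate each term: ln|(u - 6)| - ln|(u + 4)| + C


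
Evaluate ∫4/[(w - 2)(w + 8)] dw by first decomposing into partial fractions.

Decompose: 4/[(w - 2)(w + 8)] = (2/5)/(w - 2) - (2/5)/(w + 8). Integrate each term: (2/5) ln|(w - 2)| - (2/5) ln|(w + 8)| + C


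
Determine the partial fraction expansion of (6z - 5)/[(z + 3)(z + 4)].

At z=-3: A = (6·(-3) - 5)/(-3 + 4) = -23. At z=-4: B = (6·(-4) - 5)/(-4 + 3) = 29
Result: -23/(z + 3) + 29/(z + 4)


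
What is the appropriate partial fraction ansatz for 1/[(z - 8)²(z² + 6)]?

Repeated linear + quadratic: A/(z - 8) + B/(z - 8)² + (Cz + D)/(z² + 6)


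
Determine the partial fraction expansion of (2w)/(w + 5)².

(2w) = P(w + 5) + Q. At w = -5: Q = 2·(-5) + 0 = -10. Coeff of w: P = 2
Result: 2/(w + 5) - 10/(w + 5)²


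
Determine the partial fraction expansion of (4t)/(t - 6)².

(4t) = α(t - 6) + β. At t = 6: β = 4·6 + 0 = 24. Coeff of t: α = 4
Result: 4/(t - 6) + 24/(t - 6)²


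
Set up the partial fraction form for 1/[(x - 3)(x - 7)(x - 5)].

Three distinct linear factors: A/(x - 3) + B/(x - 7) + C/(x - 5)


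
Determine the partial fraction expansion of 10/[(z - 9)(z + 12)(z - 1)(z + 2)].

Using Heaviside cover-up: (5/924)/(z - 9) - (1/273)/(z + 12) - (5/156)/(z - 1) + (1/33)/(z + 2)


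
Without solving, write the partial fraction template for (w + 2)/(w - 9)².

Repeated linear factor: A/(w - 9) + B/(w - 9)²


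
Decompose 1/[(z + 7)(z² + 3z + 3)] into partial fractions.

Cover-up at z = -7: A = 1/((-7)² + 3·(-7) + 3) = 1/31. Then B = -A = -1/31, C = -A·(3 - 7) = 4/31
Result: (1/31)/(z + 7) - ((1/31)z - 4/31)/(z² + 3z + 3)


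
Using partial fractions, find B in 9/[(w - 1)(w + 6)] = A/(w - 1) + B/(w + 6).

Cover-up at w = -6: B = 9/(-6 - 1) = -9/7


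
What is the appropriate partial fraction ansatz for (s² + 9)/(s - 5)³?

Repeated linear factor (power 3): α/(s - 5) + β/(s - 5)² + γ/(s - 5)³


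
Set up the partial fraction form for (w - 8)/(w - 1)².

Repeated linear factor: P/(w - 1) + Q/(w - 1)²


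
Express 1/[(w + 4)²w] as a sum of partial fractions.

Cover-up at w=0: γ = 1/(0 + 4)² = 1/16. Cover-up at w=-4: β = 1/(-4 - 0) = -1/4. Comparing w² coeff: α = -γ = -1/16
Result: (-1/16)/(w + 4) - (1/4)/(w + 4)² + (1/16)/w


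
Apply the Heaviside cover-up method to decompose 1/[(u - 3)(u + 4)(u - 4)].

Cover (u - 3), u=3: α = 1/[(3 + 4)(3 - 4)] = -1/7. Cover (u + 4), u=-4: β = 1/[(-4 - 3)(-4 - 4)] = 1/56. Cover (u - 4), u=4: γ = 1/[(4 - 3)(4 + 4)] = 1/8.
Result: (-1/7)/(u - 3) + (1/56)/(u + 4) + (1/8)/(u - 4)


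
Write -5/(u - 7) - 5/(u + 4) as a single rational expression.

Common denominator (u - 7)(u + 4). Numerator: -5(u + 4) - 5(u - 7) = (-5u - 20) - (5u - 35) = -10u + 15
Result: (-10u + 15)/[(u - 7)(u + 4)]


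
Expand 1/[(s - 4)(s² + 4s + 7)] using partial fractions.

Cover-up at s = 4: A = 1/(4² + 4·4 + 7) = 1/39. Then B = -A = -1/39, C = -A·(4 + 4) = -8/39
Result: (1/39)/(s - 4) - ((1/39)s + 8/39)/(s² + 4s + 7)


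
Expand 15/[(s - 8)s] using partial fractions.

15/(s - 8)s = A/(s - 8) + B/s. A = 15/(8 - 0) = 15/8, B = 15/(0 - 8) = -15/8
Result: (15/8)/(s - 8) - (15/8)/s


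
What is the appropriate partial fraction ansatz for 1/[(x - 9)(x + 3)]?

Distinct linear factors: P/(x - 9) + Q/(x + 3)


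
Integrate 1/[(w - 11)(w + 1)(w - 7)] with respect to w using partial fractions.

Cover-up: P = 1/48, Q = 1/96, R = -1/32. Decomposition: (1/48)/(w - 11) + (1/96)/(w + 1) - (1/32)/(w - 7). Integrate each term: (1/48) ln|(w - 11)| + (1/96) ln|(w + 1)| - (1/32) ln|(w - 7)| + C


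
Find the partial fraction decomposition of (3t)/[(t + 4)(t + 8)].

At t=-4: P = (3·(-4) + 0)/(-4 + 8) = -3. At t=-8: Q = (3·(-8) + 0)/(-8 + 4) = 6
Result: -3/(t + 4) + 6/(t + 8)


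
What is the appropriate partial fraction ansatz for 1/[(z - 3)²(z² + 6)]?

Repeated linear + quadratic: P/(z - 3) + Q/(z - 3)² + (Rz + S)/(z² + 6)


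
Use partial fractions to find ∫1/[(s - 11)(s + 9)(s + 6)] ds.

Cover-up: α = 1/340, β = 1/60, γ = -1/51. Decomposition: (1/340)/(s - 11) + (1/60)/(s + 9) - (1/51)/(s + 6). Integrate each term: (1/340) ln|(s - 11)| + (1/60) ln|(s + 9)| - (1/51) ln|(s + 6)| + C


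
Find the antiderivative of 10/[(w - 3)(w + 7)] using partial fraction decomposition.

Decompose: 10/[(w - 3)(w + 7)] = 1/(w - 3) - 1/(w + 7). Integrate each term: ln|(w - 3)| - ln|(w + 7)| + C


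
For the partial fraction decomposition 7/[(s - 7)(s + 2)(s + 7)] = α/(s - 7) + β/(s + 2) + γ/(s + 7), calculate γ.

Cover-up at s = -7: γ = 7/[(-7 - 7)(-7 + 2)] = 7/[(-14)(-5)] = 7/70 = 1/10


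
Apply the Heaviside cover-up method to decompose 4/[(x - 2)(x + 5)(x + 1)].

Cover (x - 2), x=2: P = 4/[(2 + 5)(2 + 1)] = 4/21. Cover (x + 5), x=-5: Q = 4/[(-5 - 2)(-5 + 1)] = 1/7. Cover (x + 1), x=-1: R = 4/[(-1 - 2)(-1 + 5)] = -1/3.
Result: (4/21)/(x - 2) + (1/7)/(x + 5) - (1/3)/(x + 1)


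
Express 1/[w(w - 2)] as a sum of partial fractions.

1/w(w - 2) = P/w + Q/(w - 2). P = 1/(0 - 2) = -1/2, Q = 1/(2 - 0) = 1/2
Result: (-1/2)/w + (1/2)/(w - 2)


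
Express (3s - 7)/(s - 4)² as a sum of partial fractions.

(3s - 7) = P(s - 4) + Q. At s = 4: Q = 3·4 - 7 = 5. Coeff of s: P = 3
Result: 3/(s - 4) + 5/(s - 4)²


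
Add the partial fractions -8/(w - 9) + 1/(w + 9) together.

Common denominator (w - 9)(w + 9). Numerator: -8(w + 9) + 1(w - 9) = (-8w - 72) + (w - 9) = -7w - 81
Result: (-7w - 81)/[(w - 9)(w + 9)]


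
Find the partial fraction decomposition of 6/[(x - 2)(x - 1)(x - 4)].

Using cover-up method: α = -3, β = 2, γ = 1
Result: -3/(x - 2) + 2/(x - 1) + 1/(x - 4)


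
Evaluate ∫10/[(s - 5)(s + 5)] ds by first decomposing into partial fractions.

Decompose: 10/[(s - 5)(s + 5)] = 1/(s - 5) - 1/(s + 5). Integrate each term: ln|(s - 5)| - ln|(s + 5)| + C


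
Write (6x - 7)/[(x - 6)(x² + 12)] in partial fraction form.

At x=6: P = (6·6 - 7)/(6² + 12) = 29/48. Q = -P = -29/48, R = 6 - 6·P = 19/8
Result: (29/48)/(x - 6) - ((29/48)x - 19/8)/(x² + 12)


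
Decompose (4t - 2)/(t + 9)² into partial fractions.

(4t - 2) = A(t + 9) + B. At t = -9: B = 4·(-9) - 2 = -38. Coeff of t: A = 4
Result: 4/(t + 9) - 38/(t + 9)²


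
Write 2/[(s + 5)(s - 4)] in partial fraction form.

2/(s + 5)(s - 4) = P/(s + 5) + Q/(s - 4). P = 2/(-5 - 4) = -2/9, Q = 2/(4 + 5) = 2/9
Result: (-2/9)/(s + 5) + (2/9)/(s - 4)


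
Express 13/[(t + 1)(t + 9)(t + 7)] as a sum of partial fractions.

Using cover-up method: A = 13/48, B = 13/16, C = -13/12
Result: (13/48)/(t + 1) + (13/16)/(t + 9) - (13/12)/(t + 7)


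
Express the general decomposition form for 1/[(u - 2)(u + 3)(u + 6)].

Three distinct linear factors: A/(u - 2) + B/(u + 3) + C/(u + 6)


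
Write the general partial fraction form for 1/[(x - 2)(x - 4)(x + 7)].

Three distinct linear factors: α/(x - 2) + β/(x - 4) + γ/(x + 7)


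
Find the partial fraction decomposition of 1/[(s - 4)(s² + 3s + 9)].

Cover-up at s = 4: A = 1/(4² + 3·4 + 9) = 1/37. Then B = -A = -1/37, C = -A·(3 + 4) = -7/37
Result: (1/37)/(s - 4) - ((1/37)s + 7/37)/(s² + 3s + 9)


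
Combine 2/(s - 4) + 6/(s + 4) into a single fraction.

Common denominator (s - 4)(s + 4). Numerator: 2(s + 4) + 6(s - 4) = (2s + 8) + (6s - 24) = 8s - 16
Result: (8s - 16)/[(s - 4)(s + 4)]


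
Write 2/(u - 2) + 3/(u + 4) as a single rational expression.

Common denominator (u - 2)(u + 4). Numerator: 2(u + 4) + 3(u - 2) = (2u + 8) + (3u - 6) = 5u + 2
Result: (5u + 2)/[(u - 2)(u + 4)]


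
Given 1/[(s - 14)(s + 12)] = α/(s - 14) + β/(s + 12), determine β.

Cover-up at s = -12: β = 1/(-12 - 14) = -1/26


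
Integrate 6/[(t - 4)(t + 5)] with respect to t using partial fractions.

Decompose: 6/[(t - 4)(t + 5)] = (2/3)/(t - 4) - (2/3)/(t + 5). Integrate each term: (2/3) ln|(t - 4)| - (2/3) ln|(t + 5)| + C


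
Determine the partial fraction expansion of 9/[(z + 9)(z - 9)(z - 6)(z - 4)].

Using Heaviside cover-up: (-1/390)/(z + 9) + (1/30)/(z - 9) - (1/10)/(z - 6) + (9/130)/(z - 4)


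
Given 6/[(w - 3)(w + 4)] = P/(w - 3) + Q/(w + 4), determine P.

Cover-up at w = 3: P = 6/(3 + 4) = 6/7


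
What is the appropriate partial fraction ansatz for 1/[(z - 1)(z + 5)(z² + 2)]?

Two linear + quadratic: A/(z - 1) + B/(z + 5) + (Cz + D)/(z² + 2)


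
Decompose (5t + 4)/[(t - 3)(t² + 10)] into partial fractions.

At t=3: P = (5·3 + 4)/(3² + 10) = 1. Q = -P = -1, R = 5 - 3·P = 2
Result: 1/(t - 3) - (t - 2)/(t² + 10)


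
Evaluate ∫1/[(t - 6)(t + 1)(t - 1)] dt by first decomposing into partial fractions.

Cover-up: α = 1/35, β = 1/14, γ = -1/10. Decomposition: (1/35)/(t - 6) + (1/14)/(t + 1) - (1/10)/(t - 1). Integrate each term: (1/35) ln|(t - 6)| + (1/14) ln|(t + 1)| - (1/10) ln|(t - 1)| + C


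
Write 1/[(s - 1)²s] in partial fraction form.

Cover-up at s=0: γ = 1/(0 - 1)² = 1. Cover-up at s=1: β = 1/(1 - 0) = 1. Comparing s² coeff: α = -γ = -1
Result: -1/(s - 1) + 1/(s - 1)² + 1/s


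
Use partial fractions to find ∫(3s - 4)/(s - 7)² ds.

Decompose: A = 3, B = 3·7 - 4 = 17, so (3s - 4)/(s - 7)² = 3/(s - 7) + 17/(s - 7)². Integrate: ∫ A/(s - 7) ds = 3 ln|(s - 7)|; ∫ B/(s - 7)² ds = -17/(s - 7). Sum: 3 ln|(s - 7)| - 17/(s - 7) + C


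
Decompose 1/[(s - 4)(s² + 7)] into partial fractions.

Cover-up at s = 4: α = 1/(4² + 7) = 1/23. Then β = -α = -1/23, γ = -α·(0 + 4) = -4/23
Result: (1/23)/(s - 4) - ((1/23)s + 4/23)/(s² + 7)


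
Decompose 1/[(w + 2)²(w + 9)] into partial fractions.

Cover-up at w=-9: γ = 1/(-9 + 2)² = 1/49. Cover-up at w=-2: β = 1/(-2 + 9) = 1/7. Comparing w² coeff: α = -γ = -1/49
Result: (-1/49)/(w + 2) + (1/7)/(w + 2)² + (1/49)/(w + 9)


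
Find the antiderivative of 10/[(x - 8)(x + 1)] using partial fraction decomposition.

Decompose: 10/[(x - 8)(x + 1)] = (10/9)/(x - 8) - (10/9)/(x + 1). Integrate each term: (10/9) ln|(x - 8)| - (10/9) ln|(x + 1)| + C


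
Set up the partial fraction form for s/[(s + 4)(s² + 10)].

Linear + irreducible quadratic: A/(s + 4) + (Bs + C)/(s² + 10)


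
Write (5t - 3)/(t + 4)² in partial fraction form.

(5t - 3) = A(t + 4) + B. At t = -4: B = 5·(-4) - 3 = -23. Coeff of t: A = 5
Result: 5/(t + 4) - 23/(t + 4)²


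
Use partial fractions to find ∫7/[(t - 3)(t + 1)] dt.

Decompose: 7/[(t - 3)(t + 1)] = (7/4)/(t - 3) - (7/4)/(t + 1). Integrate each term: (7/4) ln|(t - 3)| - (7/4) ln|(t + 1)| + C


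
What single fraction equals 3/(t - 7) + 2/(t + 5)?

Common denominator (t - 7)(t + 5). Numerator: 3(t + 5) + 2(t - 7) = (3t + 15) + (2t - 14) = 5t + 1
Result: (5t + 1)/[(t - 7)(t + 5)]


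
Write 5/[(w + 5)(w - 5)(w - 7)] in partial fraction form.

Using cover-up method: P = 1/24, Q = -1/4, R = 5/24
Result: (1/24)/(w + 5) - (1/4)/(w - 5) + (5/24)/(w - 7)


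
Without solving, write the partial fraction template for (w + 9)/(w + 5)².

Repeated linear factor: A/(w + 5) + B/(w + 5)²


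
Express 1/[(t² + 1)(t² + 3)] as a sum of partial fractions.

Coefficient matching gives α = γ = 0, β = 1/(3-1) = 1/2, δ = -β = -1/2
Result: (1/2)/(t² + 1) - (1/2)/(t² + 3)


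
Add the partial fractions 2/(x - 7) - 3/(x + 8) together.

Common denominator (x - 7)(x + 8). Numerator: 2(x + 8) - 3(x - 7) = (2x + 16) - (3x - 21) = -x + 37
Result: (-x + 37)/[(x - 7)(x + 8)]


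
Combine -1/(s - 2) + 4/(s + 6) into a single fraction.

Common denominator (s - 2)(s + 6). Numerator: -1(s + 6) + 4(s - 2) = (-s - 6) + (4s - 8) = 3s - 14
Result: (3s - 14)/[(s - 2)(s + 6)]


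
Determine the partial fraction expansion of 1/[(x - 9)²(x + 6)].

Cover-up at x=-6: γ = 1/(-6 - 9)² = 1/225. Cover-up at x=9: β = 1/(9 + 6) = 1/15. Comparing x² coeff: α = -γ = -1/225
Result: (-1/225)/(x - 9) + (1/15)/(x - 9)² + (1/225)/(x + 6)


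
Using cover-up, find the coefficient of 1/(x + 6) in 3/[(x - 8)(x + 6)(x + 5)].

Cover (x + 6), set x=-6: 3/[(-6 - 8)(-6 + 5)] = 3/14


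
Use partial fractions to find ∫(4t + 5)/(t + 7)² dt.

Decompose: α = 4, β = 4·(-7) + 5 = -23, so (4t + 5)/(t + 7)² = 4/(t + 7) - 23/(t + 7)². Integrate: ∫ α/(t + 7) dt = 4 ln|(t + 7)|; ∫ β/(t + 7)² dt = 23/(t + 7). Sum: 4 ln|(t + 7)| + 23/(t + 7) + C


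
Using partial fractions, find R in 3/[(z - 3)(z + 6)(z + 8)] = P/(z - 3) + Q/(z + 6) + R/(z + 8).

Cover-up at z = -8: R = 3/[(-8 - 3)(-8 + 6)] = 3/[(-11)(-2)] = 3/22


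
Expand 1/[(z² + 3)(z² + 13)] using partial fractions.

Coefficient matching gives A = C = 0, B = 1/(13-3) = 1/10, D = -B = -1/10
Result: (1/10)/(z² + 3) - (1/10)/(z² + 13)


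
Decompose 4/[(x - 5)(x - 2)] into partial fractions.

4/(x - 5)(x - 2) = A/(x - 5) + B/(x - 2). A = 4/(5 - 2) = 4/3, B = 4/(2 - 5) = -4/3
Result: (4/3)/(x - 5) - (4/3)/(x - 2)


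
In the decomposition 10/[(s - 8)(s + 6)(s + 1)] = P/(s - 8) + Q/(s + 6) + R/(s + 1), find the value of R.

Cover-up at s = -1: R = 10/[(-1 - 8)(-1 + 6)] = 10/[(-9)(5)] = -10/45 = -2/9


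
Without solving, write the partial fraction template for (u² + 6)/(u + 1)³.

Repeated linear factor (power 3): P/(u + 1) + Q/(u + 1)² + R/(u + 1)³


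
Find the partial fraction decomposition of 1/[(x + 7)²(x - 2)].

Cover-up at x=2: γ = 1/(2 + 7)² = 1/81. Cover-up at x=-7: β = 1/(-7 - 2) = -1/9. Comparing x² coeff: α = -γ = -1/81
Result: (-1/81)/(x + 7) - (1/9)/(x + 7)² + (1/81)/(x - 2)


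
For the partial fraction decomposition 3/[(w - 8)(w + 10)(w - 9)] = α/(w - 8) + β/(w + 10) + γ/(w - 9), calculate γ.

Cover-up at w = 9: γ = 3/[(9 - 8)(9 + 10)] = 3/[(1)(19)] = 3/19


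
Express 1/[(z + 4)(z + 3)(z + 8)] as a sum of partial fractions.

Using cover-up method: α = -1/4, β = 1/5, γ = 1/20
Result: (-1/4)/(z + 4) + (1/5)/(z + 3) + (1/20)/(z + 8)


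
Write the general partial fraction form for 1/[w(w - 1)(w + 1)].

Three distinct linear factors: P/w + Q/(w - 1) + R/(w + 1)


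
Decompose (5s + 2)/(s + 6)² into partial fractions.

(5s + 2) = P(s + 6) + Q. At s = -6: Q = 5·(-6) + 2 = -28. Coeff of s: P = 5
Result: 5/(s + 6) - 28/(s + 6)²


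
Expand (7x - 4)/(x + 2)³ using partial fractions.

(7x - 4) = α(x + 2)² + β(x + 2) + γ. At x = -2: γ = 7·(-2) - 4 = -18. Coefficients: α = 0, β = 7
Result: 7/(x + 2)² - 18/(x + 2)³


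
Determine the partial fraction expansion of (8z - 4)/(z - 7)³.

(8z - 4) = A(z - 7)² + B(z - 7) + C. At z = 7: C = 8·7 - 4 = 52. Coefficients: A = 0, B = 8
Result: 8/(z - 7)² + 52/(z - 7)³


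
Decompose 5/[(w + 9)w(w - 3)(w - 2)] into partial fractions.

Using Heaviside cover-up: (-5/1188)/(w + 9) + (5/54)/w + (5/36)/(w - 3) - (5/22)/(w - 2)


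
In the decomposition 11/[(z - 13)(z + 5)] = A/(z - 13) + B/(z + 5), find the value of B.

Cover-up at z = -5: B = 11/(-5 - 13) = -11/18


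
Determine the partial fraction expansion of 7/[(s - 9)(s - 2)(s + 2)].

Using cover-up method: α = 1/11, β = -1/4, γ = 7/44
Result: (1/11)/(s - 9) - (1/4)/(s - 2) + (7/44)/(s + 2)


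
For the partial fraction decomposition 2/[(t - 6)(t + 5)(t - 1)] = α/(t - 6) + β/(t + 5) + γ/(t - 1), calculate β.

Cover-up at t = -5: β = 2/[(-5 - 6)(-5 - 1)] = 2/[(-11)(-6)] = 2/66 = 1/33


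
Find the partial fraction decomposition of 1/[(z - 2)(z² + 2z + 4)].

Cover-up at z = 2: A = 1/(2² + 2·2 + 4) = 1/12. Then B = -A = -1/12, C = -A·(2 + 2) = -1/3
Result: (1/12)/(z - 2) - ((1/12)z + 1/3)/(z² + 2z + 4)


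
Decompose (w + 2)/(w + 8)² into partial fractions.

(w + 2) = α(w + 8) + β. At w = -8: β = 1·(-8) + 2 = -6. Coeff of w: α = 1
Result: 1/(w + 8) - 6/(w + 8)²


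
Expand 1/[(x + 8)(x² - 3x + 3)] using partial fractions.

Cover-up at x = -8: P = 1/((-8)² - 3·(-8) + 3) = 1/91. Then Q = -P = -1/91, R = -P·(-3 - 8) = 11/91
Result: (1/91)/(x + 8) - ((1/91)x - 11/91)/(x² - 3x + 3)


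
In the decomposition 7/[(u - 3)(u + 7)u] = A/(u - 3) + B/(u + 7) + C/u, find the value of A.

Cover-up at u = 3: A = 7/[(3 + 7)(3 - 0)] = 7/[(10)(3)] = 7/30


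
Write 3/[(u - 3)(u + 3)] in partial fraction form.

3/(u - 3)(u + 3) = α/(u - 3) + β/(u + 3). α = 3/(3 + 3) = 1/2, β = 3/(-3 - 3) = -1/2
Result: (1/2)/(u - 3) - (1/2)/(u + 3)


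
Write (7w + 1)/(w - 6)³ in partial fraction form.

(7w + 1) = α(w - 6)² + β(w - 6) + γ. At w = 6: γ = 7·6 + 1 = 43. Coefficients: α = 0, β = 7
Result: 7/(w - 6)² + 43/(w - 6)³


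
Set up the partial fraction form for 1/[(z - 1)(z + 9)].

Distinct linear factors: A/(z - 1) + B/(z + 9)


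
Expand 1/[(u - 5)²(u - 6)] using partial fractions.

Cover-up at u=6: C = 1/(6 - 5)² = 1. Cover-up at u=5: B = 1/(5 - 6) = -1. Comparing u² coeff: A = -C = -1
Result: -1/(u - 5) - 1/(u - 5)² + 1/(u - 6)


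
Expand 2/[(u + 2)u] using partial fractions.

2/(u + 2)u = P/(u + 2) + Q/u. P = 2/(-2 - 0) = -1, Q = 2/(0 + 2) = 1
Result: -1/(u + 2) + 1/u


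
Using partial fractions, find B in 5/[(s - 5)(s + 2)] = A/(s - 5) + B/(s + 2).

Cover-up at s = -2: B = 5/(-2 - 5) = -5/7


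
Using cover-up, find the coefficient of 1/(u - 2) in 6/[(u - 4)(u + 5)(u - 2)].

Cover (u - 2), set u=2: 6/[(2 - 4)(2 + 5)] = -3/7


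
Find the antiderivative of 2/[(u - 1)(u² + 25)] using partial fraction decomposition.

Cover-up at u=1: α = 2/(1²+25) = 1/13. Coeff matching: β = -1/13, γ = -1/13. Decomposition: (1/13)/(u - 1) - ((1/13)u + 1/13)/(u² + 25). Integrate: linear → ln, quadratic → (1/2)ln + arctan: (1/13) ln|(u - 1)| - (1/26) ln(u² + 25) - (1/65) arctan(u/5) + C


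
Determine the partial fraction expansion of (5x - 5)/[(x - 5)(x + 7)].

At x=5: P = (5·5 - 5)/(5 + 7) = 5/3. At x=-7: Q = (5·(-7) - 5)/(-7 - 5) = 10/3
Result: (5/3)/(x - 5) + (10/3)/(x + 7)


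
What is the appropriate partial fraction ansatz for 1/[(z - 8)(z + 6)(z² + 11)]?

Two linear + quadratic: P/(z - 8) + Q/(z + 6) + (Rz + S)/(z² + 11)


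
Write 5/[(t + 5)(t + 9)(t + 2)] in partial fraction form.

Using cover-up method: A = -5/12, B = 5/28, C = 5/21
Result: (-5/12)/(t + 5) + (5/28)/(t + 9) + (5/21)/(t + 2)


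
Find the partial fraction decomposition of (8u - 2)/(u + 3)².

(8u - 2) = A(u + 3) + B. At u = -3: B = 8·(-3) - 2 = -26. Coeff of u: A = 8
Result: 8/(u + 3) - 26/(u + 3)²


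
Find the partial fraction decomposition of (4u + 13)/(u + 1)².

(4u + 13) = A(u + 1) + B. At u = -1: B = 4·(-1) + 13 = 9. Coeff of u: A = 4
Result: 4/(u + 1) + 9/(u + 1)²


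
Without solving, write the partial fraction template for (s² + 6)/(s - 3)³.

Repeated linear factor (power 3): α/(s - 3) + β/(s - 3)² + γ/(s - 3)³


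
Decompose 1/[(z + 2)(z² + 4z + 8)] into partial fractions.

Cover-up at z = -2: A = 1/((-2)² + 4·(-2) + 8) = 1/4. Then B = -A = -1/4, C = -A·(4 - 2) = -1/2
Result: (1/4)/(z + 2) - ((1/4)z + 1/2)/(z² + 4z + 8)


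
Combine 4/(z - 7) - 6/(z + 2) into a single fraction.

Common denominator (z - 7)(z + 2). Numerator: 4(z + 2) - 6(z - 7) = (4z + 8) - (6z - 42) = -2z + 50
Result: (-2z + 50)/[(z - 7)(z + 2)]


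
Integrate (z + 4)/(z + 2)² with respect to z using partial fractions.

Decompose: P = 1, Q = 1·(-2) + 4 = 2, so (z + 4)/(z + 2)² = 1/(z + 2) + 2/(z + 2)². Integrate: ∫ P/(z + 2) dz = ln|(z + 2)|; ∫ Q/(z + 2)² dz = -2/(z + 2). Sum: ln|(z + 2)| - 2/(z + 2) + C


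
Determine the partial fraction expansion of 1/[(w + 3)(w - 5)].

1/(w + 3)(w - 5) = A/(w + 3) + B/(w - 5). A = 1/(-3 - 5) = -1/8, B = 1/(5 + 3) = 1/8
Result: (-1/8)/(w + 3) + (1/8)/(w - 5)


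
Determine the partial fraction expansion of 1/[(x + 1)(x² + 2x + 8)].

Cover-up at x = -1: A = 1/((-1)² + 2·(-1) + 8) = 1/7. Then B = -A = -1/7, C = -A·(2 - 1) = -1/7
Result: (1/7)/(x + 1) - ((1/7)x + 1/7)/(x² + 2x + 8)


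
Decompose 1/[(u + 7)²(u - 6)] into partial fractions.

Cover-up at u=6: R = 1/(6 + 7)² = 1/169. Cover-up at u=-7: Q = 1/(-7 - 6) = -1/13. Comparing u² coeff: P = -R = -1/169
Result: (-1/169)/(u + 7) - (1/13)/(u + 7)² + (1/169)/(u - 6)


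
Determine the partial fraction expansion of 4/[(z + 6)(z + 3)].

4/(z + 6)(z + 3) = α/(z + 6) + β/(z + 3). α = 4/(-6 + 3) = -4/3, β = 4/(-3 + 6) = 4/3
Result: (-4/3)/(z + 6) + (4/3)/(z + 3)


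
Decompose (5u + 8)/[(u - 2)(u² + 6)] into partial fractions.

At u=2: P = (5·2 + 8)/(2² + 6) = 9/5. Q = -P = -9/5, R = 5 - 2·P = 7/5
Result: (9/5)/(u - 2) - ((9/5)u - 7/5)/(u² + 6)


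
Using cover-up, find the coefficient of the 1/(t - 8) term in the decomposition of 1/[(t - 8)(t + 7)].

Cover (t - 8), set t=8: 1/((t + 7) at t=8) = 1/(15) = 1/15


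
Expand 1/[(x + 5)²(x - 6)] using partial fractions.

Cover-up at x=6: C = 1/(6 + 5)² = 1/121. Cover-up at x=-5: B = 1/(-5 - 6) = -1/11. Comparing x² coeff: A = -C = -1/121
Result: (-1/121)/(x + 5) - (1/11)/(x + 5)² + (1/121)/(x - 6)


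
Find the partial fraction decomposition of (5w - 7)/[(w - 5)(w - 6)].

At w=5: A = (5·5 - 7)/(5 - 6) = -18. At w=6: B = (5·6 - 7)/(6 - 5) = 23
Result: -18/(w - 5) + 23/(w - 6)


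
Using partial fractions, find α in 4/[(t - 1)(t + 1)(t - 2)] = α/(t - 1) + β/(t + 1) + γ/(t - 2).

Cover-up at t = 1: α = 4/[(1 + 1)(1 - 2)] = 4/[(2)(-1)] = -4/2 = -2


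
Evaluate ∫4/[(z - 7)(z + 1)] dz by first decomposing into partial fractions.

Decompose: 4/[(z - 7)(z + 1)] = (1/2)/(z - 7) - (1/2)/(z + 1). Integrate each term: (1/2) ln|(z - 7)| - (1/2) ln|(z + 1)| + C


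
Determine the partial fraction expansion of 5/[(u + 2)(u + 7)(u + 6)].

Using cover-up method: α = 1/4, β = 1, γ = -5/4
Result: (1/4)/(u + 2) + 1/(u + 7) - (5/4)/(u + 6)


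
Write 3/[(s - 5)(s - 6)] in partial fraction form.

3/(s - 5)(s - 6) = P/(s - 5) + Q/(s - 6). P = 3/(5 - 6) = -3, Q = 3/(6 - 5) = 3
Result: -3/(s - 5) + 3/(s - 6)


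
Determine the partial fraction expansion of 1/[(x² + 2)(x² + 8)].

Coefficient matching gives α = γ = 0, β = 1/(8-2) = 1/6, δ = -β = -1/6
Result: (1/6)/(x² + 2) - (1/6)/(x² + 8)


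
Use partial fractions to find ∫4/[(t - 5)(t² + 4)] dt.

Cover-up at t=5: α = 4/(5²+4) = 4/29. Coeff matching: β = -4/29, γ = -20/29. Decomposition: (4/29)/(t - 5) - ((4/29)t + 20/29)/(t² + 4). Integrate: linear → ln, quadratic → (1/2)ln + arctan: (4/29) ln|(t - 5)| - (2/29) ln(t² + 4) - (10/29) arctan(t/2) + C


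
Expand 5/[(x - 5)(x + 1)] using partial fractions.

5/(x - 5)(x + 1) = P/(x - 5) + Q/(x + 1). P = 5/(5 + 1) = 5/6, Q = 5/(-1 - 5) = -5/6
Result: (5/6)/(x - 5) - (5/6)/(x + 1)


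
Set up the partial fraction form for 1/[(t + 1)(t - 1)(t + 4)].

Three distinct linear factors: P/(t + 1) + Q/(t - 1) + R/(t + 4)


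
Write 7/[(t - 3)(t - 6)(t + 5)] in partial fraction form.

Using cover-up method: P = -7/24, Q = 7/33, R = 7/88
Result: (-7/24)/(t - 3) + (7/33)/(t - 6) + (7/88)/(t + 5)


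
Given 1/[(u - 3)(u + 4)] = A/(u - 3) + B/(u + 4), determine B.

Cover-up at u = -4: B = 1/(-4 - 3) = -1/7


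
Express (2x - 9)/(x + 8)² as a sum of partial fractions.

(2x - 9) = α(x + 8) + β. At x = -8: β = 2·(-8) - 9 = -25. Coeff of x: α = 2
Result: 2/(x + 8) - 25/(x + 8)²


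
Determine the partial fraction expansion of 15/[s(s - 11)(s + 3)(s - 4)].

Using Heaviside cover-up: (5/44)/s + (15/1078)/(s - 11) - (5/98)/(s + 3) - (15/196)/(s - 4)


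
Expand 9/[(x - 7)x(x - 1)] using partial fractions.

Using cover-up method: A = 3/14, B = 9/7, C = -3/2
Result: (3/14)/(x - 7) + (9/7)/x - (3/2)/(x - 1)


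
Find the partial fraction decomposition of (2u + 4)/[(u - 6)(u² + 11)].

At u=6: α = (2·6 + 4)/(6² + 11) = 16/47. β = -α = -16/47, γ = 2 - 6·α = -2/47
Result: (16/47)/(u - 6) - ((16/47)u + 2/47)/(u² + 11)


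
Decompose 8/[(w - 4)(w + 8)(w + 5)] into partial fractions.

Using cover-up method: α = 2/27, β = 2/9, γ = -8/27
Result: (2/27)/(w - 4) + (2/9)/(w + 8) - (8/27)/(w + 5)


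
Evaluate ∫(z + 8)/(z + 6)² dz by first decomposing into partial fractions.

Decompose: P = 1, Q = 1·(-6) + 8 = 2, so (z + 8)/(z + 6)² = 1/(z + 6) + 2/(z + 6)². Integrate: ∫ P/(z + 6) dz = ln|(z + 6)|; ∫ Q/(z + 6)² dz = -2/(z + 6). Sum: ln|(z + 6)| - 2/(z + 6) + C


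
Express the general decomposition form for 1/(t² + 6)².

Repeated quadratic factor: (αt + β)/(t² + 6) + (γt + δ)/(t² + 6)²


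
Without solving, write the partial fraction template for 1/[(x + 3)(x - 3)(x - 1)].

Three distinct linear factors: A/(x + 3) + B/(x - 3) + C/(x - 1)


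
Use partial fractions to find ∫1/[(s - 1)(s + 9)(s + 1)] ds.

Cover-up: P = 1/20, Q = 1/80, R = -1/16. Decomposition: (1/20)/(s - 1) + (1/80)/(s + 9) - (1/16)/(s + 1). Integrate each term: (1/20) ln|(s - 1)| + (1/80) ln|(s + 9)| - (1/16) ln|(s + 1)| + C


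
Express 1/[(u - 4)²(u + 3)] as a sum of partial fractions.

Cover-up at u=-3: γ = 1/(-3 - 4)² = 1/49. Cover-up at u=4: β = 1/(4 + 3) = 1/7. Comparing u² coeff: α = -γ = -1/49
Result: (-1/49)/(u - 4) + (1/7)/(u - 4)² + (1/49)/(u + 3)


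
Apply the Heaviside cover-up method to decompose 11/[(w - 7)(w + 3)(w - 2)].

Cover (w - 7), w=7: P = 11/[(7 + 3)(7 - 2)] = 11/50. Cover (w + 3), w=-3: Q = 11/[(-3 - 7)(-3 - 2)] = 11/50. Cover (w - 2), w=2: R = 11/[(2 - 7)(2 + 3)] = -11/25.
Result: (11/50)/(w - 7) + (11/50)/(w + 3) - (11/25)/(w - 2)


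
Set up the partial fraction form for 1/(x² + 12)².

Repeated quadratic factor: (Px + Q)/(x² + 12) + (Rx + S)/(x² + 12)²


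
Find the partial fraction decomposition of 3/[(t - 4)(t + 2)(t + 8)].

Using cover-up method: α = 1/24, β = -1/12, γ = 1/24
Result: (1/24)/(t - 4) - (1/12)/(t + 2) + (1/24)/(t + 8)


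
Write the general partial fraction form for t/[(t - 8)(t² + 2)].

Linear + irreducible quadratic: P/(t - 8) + (Qt + R)/(t² + 2)


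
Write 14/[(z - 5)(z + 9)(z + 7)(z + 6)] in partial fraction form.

Using Heaviside cover-up: (1/132)/(z - 5) - (1/6)/(z + 9) + (7/12)/(z + 7) - (14/33)/(z + 6)


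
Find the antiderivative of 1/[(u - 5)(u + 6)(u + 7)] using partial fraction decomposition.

Cover-up: P = 1/132, Q = -1/11, R = 1/12. Decomposition: (1/132)/(u - 5) - (1/11)/(u + 6) + (1/12)/(u + 7). Integrate each term: (1/132) ln|(u - 5)| - (1/11) ln|(u + 6)| + (1/12) ln|(u + 7)| + C


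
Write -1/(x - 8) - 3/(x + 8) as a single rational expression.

Common denominator (x - 8)(x + 8). Numerator: -1(x + 8) - 3(x - 8) = (-x - 8) - (3x - 24) = -4x + 16
Result: (-4x + 16)/[(x - 8)(x + 8)]


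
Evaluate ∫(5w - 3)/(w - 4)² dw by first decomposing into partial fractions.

Decompose: A = 5, B = 5·4 - 3 = 17, so (5w - 3)/(w - 4)² = 5/(w - 4) + 17/(w - 4)². Integrate: ∫ A/(w - 4) dw = 5 ln|(w - 4)|; ∫ B/(w - 4)² dw = -17/(w - 4). Sum: 5 ln|(w - 4)| - 17/(w - 4) + C


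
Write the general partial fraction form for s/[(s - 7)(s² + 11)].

Linear + irreducible quadratic: α/(s - 7) + (βs + γ)/(s² + 11)


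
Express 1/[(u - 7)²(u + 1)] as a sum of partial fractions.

Cover-up at u=-1: γ = 1/(-1 - 7)² = 1/64. Cover-up at u=7: β = 1/(7 + 1) = 1/8. Comparing u² coeff: α = -γ = -1/64
Result: (-1/64)/(u - 7) + (1/8)/(u - 7)² + (1/64)/(u + 1)


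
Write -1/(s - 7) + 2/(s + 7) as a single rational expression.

Common denominator (s - 7)(s + 7). Numerator: -1(s + 7) + 2(s - 7) = (-s - 7) + (2s - 14) = s - 21
Result: (s - 21)/[(s - 7)(s + 7)]


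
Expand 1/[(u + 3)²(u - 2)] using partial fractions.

Cover-up at u=2: C = 1/(2 + 3)² = 1/25. Cover-up at u=-3: B = 1/(-3 - 2) = -1/5. Comparing u² coeff: A = -C = -1/25
Result: (-1/25)/(u + 3) - (1/5)/(u + 3)² + (1/25)/(u - 2)


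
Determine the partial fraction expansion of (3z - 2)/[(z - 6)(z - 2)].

At z=6: P = (3·6 - 2)/(6 - 2) = 4. At z=2: Q = (3·2 - 2)/(2 - 6) = -1
Result: 4/(z - 6) - 1/(z - 2)


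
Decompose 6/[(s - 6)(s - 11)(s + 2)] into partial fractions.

Using cover-up method: P = -3/20, Q = 6/65, R = 3/52
Result: (-3/20)/(s - 6) + (6/65)/(s - 11) + (3/52)/(s + 2)


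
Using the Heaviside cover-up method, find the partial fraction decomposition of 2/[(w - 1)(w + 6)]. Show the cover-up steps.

Cover (w - 1): set w=1, get P = 2/(1 + 6) = 2/7. Cover (w + 6): set w=-6, get Q = 2/(-6 - 1) = -2/7.
Result: (2/7)/(w - 1) - (2/7)/(w + 6)


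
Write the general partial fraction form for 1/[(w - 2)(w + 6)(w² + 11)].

Two linear + quadratic: P/(w - 2) + Q/(w + 6) + (Rw + S)/(w² + 11)


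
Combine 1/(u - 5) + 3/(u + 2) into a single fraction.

Common denominator (u - 5)(u + 2). Numerator: 1(u + 2) + 3(u - 5) = (u + 2) + (3u - 15) = 4u - 13
Result: (4u - 13)/[(u - 5)(u + 2)]


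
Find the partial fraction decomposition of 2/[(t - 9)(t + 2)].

2/(t - 9)(t + 2) = α/(t - 9) + β/(t + 2). α = 2/(9 + 2) = 2/11, β = 2/(-2 - 9) = -2/11
Result: (2/11)/(t - 9) - (2/11)/(t + 2)


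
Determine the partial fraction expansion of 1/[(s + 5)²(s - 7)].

Cover-up at s=7: R = 1/(7 + 5)² = 1/144. Cover-up at s=-5: Q = 1/(-5 - 7) = -1/12. Comparing s² coeff: P = -R = -1/144
Result: (-1/144)/(s + 5) - (1/12)/(s + 5)² + (1/144)/(s - 7)


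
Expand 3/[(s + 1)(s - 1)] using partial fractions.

3/(s + 1)(s - 1) = A/(s + 1) + B/(s - 1). A = 3/(-1 - 1) = -3/2, B = 3/(1 + 1) = 3/2
Result: (-3/2)/(s + 1) + (3/2)/(s - 1)


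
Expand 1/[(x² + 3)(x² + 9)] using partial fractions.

Coefficient matching gives α = γ = 0, β = 1/(9-3) = 1/6, δ = -β = -1/6
Result: (1/6)/(x² + 3) - (1/6)/(x² + 9)


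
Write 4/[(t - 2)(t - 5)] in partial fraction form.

4/(t - 2)(t - 5) = A/(t - 2) + B/(t - 5). A = 4/(2 - 5) = -4/3, B = 4/(5 - 2) = 4/3
Result: (-4/3)/(t - 2) + (4/3)/(t - 5)


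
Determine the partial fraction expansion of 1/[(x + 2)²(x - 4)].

Cover-up at x=4: R = 1/(4 + 2)² = 1/36. Cover-up at x=-2: Q = 1/(-2 - 4) = -1/6. Comparing x² coeff: P = -R = -1/36
Result: (-1/36)/(x + 2) - (1/6)/(x + 2)² + (1/36)/(x - 4)


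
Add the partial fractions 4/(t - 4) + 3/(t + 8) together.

Common denominator (t - 4)(t + 8). Numerator: 4(t + 8) + 3(t - 4) = (4t + 32) + (3t - 12) = 7t + 20
Result: (7t + 20)/[(t - 4)(t + 8)]


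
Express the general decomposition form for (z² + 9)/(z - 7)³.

Repeated linear factor (power 3): α/(z - 7) + β/(z - 7)² + γ/(z - 7)³


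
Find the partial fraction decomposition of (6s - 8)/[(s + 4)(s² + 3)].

At s=-4: A = (6·(-4) - 8)/((-4)² + 3) = -32/19. B = -A = 32/19, C = 6 - (-4)·A = -14/19
Result: (-32/19)/(s + 4) + ((32/19)s - 14/19)/(s² + 3)


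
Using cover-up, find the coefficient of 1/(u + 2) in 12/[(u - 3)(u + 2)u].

Cover (u + 2), set u=-2: 12/[(-2 - 3)(-2 - 0)] = 6/5


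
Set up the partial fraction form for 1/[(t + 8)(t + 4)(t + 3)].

Three distinct linear factors: P/(t + 8) + Q/(t + 4) + R/(t + 3)


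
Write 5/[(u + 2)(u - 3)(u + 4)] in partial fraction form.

Using cover-up method: A = -1/2, B = 1/7, C = 5/14
Result: (-1/2)/(u + 2) + (1/7)/(u - 3) + (5/14)/(u + 4)


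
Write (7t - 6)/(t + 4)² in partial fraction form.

(7t - 6) = P(t + 4) + Q. At t = -4: Q = 7·(-4) - 6 = -34. Coeff of t: P = 7
Result: 7/(t + 4) - 34/(t + 4)²


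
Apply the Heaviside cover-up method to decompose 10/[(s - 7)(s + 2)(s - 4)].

Cover (s - 7), s=7: P = 10/[(7 + 2)(7 - 4)] = 10/27. Cover (s + 2), s=-2: Q = 10/[(-2 - 7)(-2 - 4)] = 5/27. Cover (s - 4), s=4: R = 10/[(4 - 7)(4 + 2)] = -5/9.
Result: (10/27)/(s - 7) + (5/27)/(s + 2) - (5/9)/(s - 4)


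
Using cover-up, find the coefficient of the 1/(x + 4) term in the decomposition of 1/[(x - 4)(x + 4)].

Cover (x + 4), set x=-4: 1/((x - 4) at x=-4) = 1/(-8) = -1/8


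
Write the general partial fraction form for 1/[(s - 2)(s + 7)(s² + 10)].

Two linear + quadratic: α/(s - 2) + β/(s + 7) + (γs + δ)/(s² + 10)


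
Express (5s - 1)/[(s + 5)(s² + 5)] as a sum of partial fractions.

At s=-5: P = (5·(-5) - 1)/((-5)² + 5) = -13/15. Q = -P = 13/15, R = 5 - (-5)·P = 2/3
Result: (-13/15)/(s + 5) + ((13/15)s + 2/3)/(s² + 5)


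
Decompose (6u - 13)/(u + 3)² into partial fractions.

(6u - 13) = A(u + 3) + B. At u = -3: B = 6·(-3) - 13 = -31. Coeff of u: A = 6
Result: 6/(u + 3) - 31/(u + 3)²


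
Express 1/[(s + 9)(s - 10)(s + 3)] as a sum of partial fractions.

Using cover-up method: α = 1/114, β = 1/247, γ = -1/78
Result: (1/114)/(s + 9) + (1/247)/(s - 10) - (1/78)/(s + 3)


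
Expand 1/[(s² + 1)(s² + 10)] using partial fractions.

Coefficient matching gives A = C = 0, B = 1/(10-1) = 1/9, D = -B = -1/9
Result: (1/9)/(s² + 1) - (1/9)/(s² + 10)


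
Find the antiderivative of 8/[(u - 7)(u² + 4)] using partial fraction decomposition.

Cover-up at u=7: P = 8/(7²+4) = 8/53. Coeff matching: Q = -8/53, R = -56/53. Decomposition: (8/53)/(u - 7) - ((8/53)u + 56/53)/(u² + 4). Integrate: linear → ln, quadratic → (1/2)ln + arctan: (8/53) ln|(u - 7)| - (4/53) ln(u² + 4) - (28/53) arctan(u/2) + C


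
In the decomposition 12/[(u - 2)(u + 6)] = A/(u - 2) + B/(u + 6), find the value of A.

Cover-up at u = 2: A = 12/(2 + 6) = 12/8 = 3/2
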